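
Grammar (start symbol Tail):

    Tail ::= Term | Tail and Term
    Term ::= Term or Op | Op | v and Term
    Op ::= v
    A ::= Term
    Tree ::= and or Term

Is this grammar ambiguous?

Witness: v and v

Derivation 1: Tail ⇒ Term ⇒ v and Term ⇒ v and Op ⇒ v and v
Derivation 2: Tail ⇒ Tail and Term ⇒ Term and Term ⇒ Op and Term ⇒ v and Term ⇒ v and Op ⇒ v and v

Two distinct leftmost derivations for the same string.

Ambiguous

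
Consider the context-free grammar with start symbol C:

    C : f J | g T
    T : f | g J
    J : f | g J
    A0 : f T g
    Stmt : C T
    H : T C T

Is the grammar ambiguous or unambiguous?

(A0, Stmt, H are unreachable from C, so their rules don't affect L(C).) Each reachable nonterminal has at most one production per leading terminal, and all productions are right-linear; the derivation is determined token-by-token.

Unambiguous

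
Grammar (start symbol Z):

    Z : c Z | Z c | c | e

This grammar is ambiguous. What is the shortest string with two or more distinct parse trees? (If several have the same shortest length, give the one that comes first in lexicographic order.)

c c

length 1: no string has ≥2 trees
length 2: c c has 2 parse trees

Two derivations of c c:
  Z ⇒ c Z ⇒ c c
  Z ⇒ Z c ⇒ c c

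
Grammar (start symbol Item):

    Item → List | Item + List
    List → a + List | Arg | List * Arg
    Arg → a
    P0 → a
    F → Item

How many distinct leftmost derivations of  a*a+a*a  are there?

Parse trees for a*a+a*a:
  [Item [Item [List [List [Arg a]] * [Arg a]]] + [List [List [Arg a]] * [Arg a]]]

1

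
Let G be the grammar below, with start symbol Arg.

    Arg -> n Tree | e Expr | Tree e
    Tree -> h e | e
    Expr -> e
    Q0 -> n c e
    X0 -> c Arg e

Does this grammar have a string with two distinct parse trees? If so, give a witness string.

Witness: e e

Derivation 1: Arg ⇒ e Expr ⇒ e e
Derivation 2: Arg ⇒ Tree e ⇒ e e

Two distinct leftmost derivations for the same string.

Ambiguous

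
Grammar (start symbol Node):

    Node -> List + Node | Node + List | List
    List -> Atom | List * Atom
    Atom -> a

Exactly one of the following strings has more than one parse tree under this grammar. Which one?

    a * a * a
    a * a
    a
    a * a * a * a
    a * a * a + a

a * a * a: 1 tree
a * a: 1 tree
a: 1 tree
a * a * a * a: 1 tree
a * a * a + a: 2 trees

a * a * a + a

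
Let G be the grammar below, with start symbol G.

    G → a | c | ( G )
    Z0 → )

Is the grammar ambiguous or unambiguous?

(Z0 is unreachable from G, so its rules don't affect L(G).) L(G) is { openⁿ atom closeⁿ : n ≥ 0 }. The bracket depth fixes n, and the derivation is forced at every step.

Unambiguous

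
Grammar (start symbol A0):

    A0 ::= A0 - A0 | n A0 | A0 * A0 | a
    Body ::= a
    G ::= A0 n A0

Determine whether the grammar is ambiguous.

Witness: n a * a

Derivation 1: A0 ⇒ n A0 ⇒ n A0 * A0 ⇒ n a * A0 ⇒ n a * a
Derivation 2: A0 ⇒ A0 * A0 ⇒ n A0 * A0 ⇒ n a * A0 ⇒ n a * a

Two distinct leftmost derivations for the same string.

Ambiguous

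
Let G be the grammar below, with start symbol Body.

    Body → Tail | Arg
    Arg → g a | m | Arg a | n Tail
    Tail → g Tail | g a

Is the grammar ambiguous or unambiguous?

Ambiguous

Witness: g a

Derivation 1: Body ⇒ Tail ⇒ g a
Derivation 2: Body ⇒ Arg ⇒ g a

Two distinct leftmost derivations for the same string.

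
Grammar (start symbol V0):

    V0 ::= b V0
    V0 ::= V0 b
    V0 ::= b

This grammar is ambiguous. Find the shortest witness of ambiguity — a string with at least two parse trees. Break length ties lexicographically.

length 1: no string has ≥2 trees
length 2: b b has 2 parse trees

Two derivations of b b:
  V0 ⇒ b V0 ⇒ b b
  V0 ⇒ V0 b ⇒ b b

b b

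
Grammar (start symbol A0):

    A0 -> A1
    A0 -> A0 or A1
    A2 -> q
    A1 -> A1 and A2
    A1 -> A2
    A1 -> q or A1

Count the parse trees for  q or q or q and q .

Parse trees for q or q or q and q:
  [A0 [A1 [A1 q or [A1 q or [A1 [A2 q]]]] and [A2 q]]]
  [A0 [A1 q or [A1 [A1 q or [A1 [A2 q]]] and [A2 q]]]]
  [A0 [A1 q or [A1 q or [A1 [A1 [A2 q]] and [A2 q]]]]]
  [A0 [A0 [A1 [A2 q]]] or [A1 [A1 q or [A1 [A2 q]]] and [A2 q]]]
  [A0 [A0 [A1 [A2 q]]] or [A1 q or [A1 [A1 [A2 q]] and [A2 q]]]]
  [A0 [A0 [A1 q or [A1 [A2 q]]]] or [A1 [A1 [A2 q]] and [A2 q]]]
  [A0 [A0 [A0 [A1 [A2 q]]] or [A1 [A2 q]]] or [A1 [A1 [A2 q]] and [A2 q]]]

7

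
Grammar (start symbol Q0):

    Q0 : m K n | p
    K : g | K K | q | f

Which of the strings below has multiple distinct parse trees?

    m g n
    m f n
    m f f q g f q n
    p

m f f q g f q n

m g n: 1 tree
m f n: 1 tree
m f f q g f q n: 42 trees
p: 1 tree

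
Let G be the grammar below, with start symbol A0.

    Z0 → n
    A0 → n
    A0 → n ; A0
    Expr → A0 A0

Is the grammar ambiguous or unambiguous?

Only A0 is reachable from A0; ignoring the rest: The reachable grammar is A → atom sep A | atom. Each atom is followed by either the separator (recurse) or end-of-string (stop) — no choice point.

Unambiguous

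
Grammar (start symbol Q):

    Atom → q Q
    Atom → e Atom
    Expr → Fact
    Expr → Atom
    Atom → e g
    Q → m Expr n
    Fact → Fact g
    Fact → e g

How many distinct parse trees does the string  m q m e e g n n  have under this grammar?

1

Parse trees for m q m e e g n n:
  [Q m [Expr [Atom q [Q m [Expr [Atom e [Atom e g]]] n]]] n]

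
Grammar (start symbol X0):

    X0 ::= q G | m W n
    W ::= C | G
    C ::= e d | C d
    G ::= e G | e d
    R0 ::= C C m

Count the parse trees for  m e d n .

Parse trees for m e d n:
  [X0 m [W [C e d]] n]
  [X0 m [W [G e d]] n]

2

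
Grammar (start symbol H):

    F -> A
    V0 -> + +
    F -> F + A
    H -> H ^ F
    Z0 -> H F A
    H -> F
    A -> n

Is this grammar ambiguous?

Unambiguous

(Z0, V0 are unreachable from H, so their rules don't affect L(H).) H → H ^ F | F  ;  F → F + A | A  — a left-associative chain with A at the bottom. Each string factors uniquely by precedence.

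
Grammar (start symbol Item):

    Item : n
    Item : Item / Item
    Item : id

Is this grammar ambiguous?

Ambiguous

Witness: id / id / id

Derivation 1: Item ⇒ Item / Item ⇒ Item / Item / Item ⇒ id / Item / Item ⇒ id / id / Item ⇒ id / id / id
Derivation 2: Item ⇒ Item / Item ⇒ id / Item ⇒ id / Item / Item ⇒ id / id / Item ⇒ id / id / id

Two distinct leftmost derivations for the same string.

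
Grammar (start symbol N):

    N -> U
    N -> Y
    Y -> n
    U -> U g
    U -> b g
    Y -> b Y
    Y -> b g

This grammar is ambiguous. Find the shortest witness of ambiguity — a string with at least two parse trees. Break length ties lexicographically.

length 1: no string has ≥2 trees
length 2: b g has 2 parse trees

Two derivations of b g:
  N ⇒ U ⇒ b g
  N ⇒ Y ⇒ b g

b g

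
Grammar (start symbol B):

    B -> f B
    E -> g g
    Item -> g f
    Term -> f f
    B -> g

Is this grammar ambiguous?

(Term, E, Item are unreachable from B, so their rules don't affect L(B).) Each reachable nonterminal has at most one production per leading terminal, and all productions are right-linear; the derivation is determined token-by-token.

Unambiguous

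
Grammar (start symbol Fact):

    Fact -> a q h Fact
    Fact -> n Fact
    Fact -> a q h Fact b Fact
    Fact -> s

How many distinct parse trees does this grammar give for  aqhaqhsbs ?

2

Parse trees for aqhaqhsbs:
  [Fact a q h [Fact a q h [Fact s] b [Fact s]]]
  [Fact a q h [Fact a q h [Fact s]] b [Fact s]]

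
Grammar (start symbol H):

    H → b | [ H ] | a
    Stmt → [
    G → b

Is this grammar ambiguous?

Unambiguous

(Stmt, G are unreachable from H, so their rules don't affect L(H).) L(H) is { openⁿ atom closeⁿ : n ≥ 0 }. The bracket depth fixes n, and the derivation is forced at every step.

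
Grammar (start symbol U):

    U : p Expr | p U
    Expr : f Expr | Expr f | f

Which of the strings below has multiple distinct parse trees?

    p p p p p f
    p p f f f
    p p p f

p p p p p f: 1 tree
p p f f f: 4 trees
p p p f: 1 tree

p p f f f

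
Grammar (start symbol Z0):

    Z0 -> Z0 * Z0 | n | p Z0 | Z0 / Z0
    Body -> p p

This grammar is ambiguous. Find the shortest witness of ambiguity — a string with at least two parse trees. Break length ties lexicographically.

p n * n

length 1: no string has ≥2 trees
length 2: no string has ≥2 trees
length 3: no string has ≥2 trees
length 4: p n * n has 2 parse trees

Two derivations of p n * n:
  Z0 ⇒ Z0 * Z0 ⇒ p Z0 * Z0 ⇒ p n * Z0 ⇒ p n * n
  Z0 ⇒ p Z0 ⇒ p Z0 * Z0 ⇒ p n * Z0 ⇒ p n * n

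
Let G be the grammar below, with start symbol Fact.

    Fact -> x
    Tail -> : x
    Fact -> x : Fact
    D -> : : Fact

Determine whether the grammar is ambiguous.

Unambiguous

(Tail, D are unreachable from Fact, so their rules don't affect L(Fact).) Right-recursive list with a separator: after each atom, whether the separator follows determines the rule. One parse per string.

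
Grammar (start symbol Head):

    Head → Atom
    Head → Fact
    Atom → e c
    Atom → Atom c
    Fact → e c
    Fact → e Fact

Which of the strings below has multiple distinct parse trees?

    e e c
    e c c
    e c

e c

e e c: 1 tree
e c c: 1 tree
e c: 2 trees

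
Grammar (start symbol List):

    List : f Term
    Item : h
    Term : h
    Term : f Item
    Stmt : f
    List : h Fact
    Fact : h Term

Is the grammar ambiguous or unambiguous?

(Stmt is unreachable from List, so its rules don't affect L(List).) The reachable rules are right-linear with at most one rule per (nonterminal, next-terminal) pair. Each input token forces the next rule, so parsing is deterministic.

Unambiguous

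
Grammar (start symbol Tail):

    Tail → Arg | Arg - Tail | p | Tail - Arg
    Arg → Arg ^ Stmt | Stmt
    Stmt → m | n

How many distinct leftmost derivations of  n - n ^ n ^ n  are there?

Parse trees for n - n ^ n ^ n:
  [Tail [Arg [Stmt n]] - [Tail [Arg [Arg [Arg [Stmt n]] ^ [Stmt n]] ^ [Stmt n]]]]
  [Tail [Tail [Arg [Stmt n]]] - [Arg [Arg [Arg [Stmt n]] ^ [Stmt n]] ^ [Stmt n]]]

2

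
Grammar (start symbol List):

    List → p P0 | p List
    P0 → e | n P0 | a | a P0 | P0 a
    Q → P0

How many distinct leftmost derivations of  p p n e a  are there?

2

Parse trees for p p n e a:
  [List p [List p [P0 n [P0 [P0 e] a]]]]
  [List p [List p [P0 [P0 n [P0 e]] a]]]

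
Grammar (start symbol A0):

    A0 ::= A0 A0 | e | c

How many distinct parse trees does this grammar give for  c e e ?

Parse trees for c e e:
  [A0 [A0 c] [A0 [A0 e] [A0 e]]]
  [A0 [A0 [A0 c] [A0 e]] [A0 e]]

2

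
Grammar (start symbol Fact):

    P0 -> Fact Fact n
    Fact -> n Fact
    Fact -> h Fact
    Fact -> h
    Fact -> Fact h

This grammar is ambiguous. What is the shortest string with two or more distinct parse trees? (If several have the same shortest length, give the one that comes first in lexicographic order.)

h h

length 1: no string has ≥2 trees
length 2: h h has 2 parse trees

Two derivations of h h:
  Fact ⇒ h Fact ⇒ h h
  Fact ⇒ Fact h ⇒ h h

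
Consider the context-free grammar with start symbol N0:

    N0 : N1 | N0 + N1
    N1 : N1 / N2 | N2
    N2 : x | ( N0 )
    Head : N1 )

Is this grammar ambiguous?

Unambiguous

(Head is unreachable from N0, so its rules don't affect L(N0).) N0 → N0 + N1 | N1  ;  N1 → N1 / N2 | N2  — a left-associative chain with N2 at the bottom. Each string factors uniquely by precedence.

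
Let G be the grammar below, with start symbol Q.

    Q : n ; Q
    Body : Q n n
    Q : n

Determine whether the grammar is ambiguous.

Unambiguous

Only Q is reachable from Q; ignoring the rest: Right-recursive list with a separator: after each atom, whether the separator follows determines the rule. One parse per string.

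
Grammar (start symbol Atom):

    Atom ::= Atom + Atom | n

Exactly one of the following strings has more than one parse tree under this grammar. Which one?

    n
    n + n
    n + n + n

n + n + n

n: 1 tree
n + n: 1 tree
n + n + n: 2 trees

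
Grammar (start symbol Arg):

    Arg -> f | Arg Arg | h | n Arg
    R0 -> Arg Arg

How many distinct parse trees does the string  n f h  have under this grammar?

2

Parse trees for n f h:
  [Arg [Arg n [Arg f]] [Arg h]]
  [Arg n [Arg [Arg f] [Arg h]]]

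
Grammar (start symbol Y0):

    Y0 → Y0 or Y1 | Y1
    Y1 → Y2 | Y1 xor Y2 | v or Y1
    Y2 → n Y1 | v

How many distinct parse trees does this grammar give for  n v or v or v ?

4

Parse trees for n v or v or v:
  [Y0 [Y0 [Y1 [Y2 n [Y1 [Y2 v]]]]] or [Y1 v or [Y1 [Y2 v]]]]
  [Y0 [Y0 [Y0 [Y1 [Y2 n [Y1 [Y2 v]]]]] or [Y1 [Y2 v]]] or [Y1 [Y2 v]]]
  [Y0 [Y0 [Y1 [Y2 n [Y1 v or [Y1 [Y2 v]]]]]] or [Y1 [Y2 v]]]
  [Y0 [Y1 [Y2 n [Y1 v or [Y1 v or [Y1 [Y2 v]]]]]]]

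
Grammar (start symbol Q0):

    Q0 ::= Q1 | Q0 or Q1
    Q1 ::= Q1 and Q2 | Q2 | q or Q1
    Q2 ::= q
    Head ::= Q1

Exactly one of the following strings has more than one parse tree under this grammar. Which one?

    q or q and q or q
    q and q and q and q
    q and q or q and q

q or q and q or q: 3 trees
q and q and q and q: 1 tree
q and q or q and q: 1 tree

q or q and q or q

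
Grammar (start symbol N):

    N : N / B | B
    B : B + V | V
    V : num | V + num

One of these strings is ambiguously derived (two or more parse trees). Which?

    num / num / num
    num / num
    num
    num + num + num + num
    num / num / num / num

num + num + num + num

num / num / num: 1 tree
num / num: 1 tree
num: 1 tree
num + num + num + num: 8 trees
num / num / num / num: 1 tree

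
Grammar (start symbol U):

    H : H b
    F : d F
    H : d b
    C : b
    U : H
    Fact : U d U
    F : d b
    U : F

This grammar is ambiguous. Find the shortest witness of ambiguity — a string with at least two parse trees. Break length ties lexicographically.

length 2: d b has 2 parse trees

Two derivations of d b:
  U ⇒ H ⇒ d b
  U ⇒ F ⇒ d b

d b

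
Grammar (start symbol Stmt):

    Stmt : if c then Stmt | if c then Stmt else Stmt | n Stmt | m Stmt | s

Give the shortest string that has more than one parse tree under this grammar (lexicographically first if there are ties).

length 1: no string has ≥2 trees
length 2: no string has ≥2 trees
length 3: no string has ≥2 trees
length 4: no string has ≥2 trees
length 5: no string has ≥2 trees
length 6: no string has ≥2 trees
length 7: no string has ≥2 trees
length 8: no string has ≥2 trees
length 9: if c then if c then s else s has 2 parse trees

Two derivations of if c then if c then s else s:
  Stmt ⇒ if c then Stmt ⇒ if c then if c then Stmt else Stmt ⇒ if c then if c then s else Stmt ⇒ if c then if c then s else s
  Stmt ⇒ if c then Stmt else Stmt ⇒ if c then if c then Stmt else Stmt ⇒ if c then if c then s else Stmt ⇒ if c then if c then s else s

if c then if c then s else s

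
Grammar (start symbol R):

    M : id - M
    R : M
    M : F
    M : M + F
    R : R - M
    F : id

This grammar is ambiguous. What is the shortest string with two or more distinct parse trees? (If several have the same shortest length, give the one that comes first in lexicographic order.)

length 1: no string has ≥2 trees
length 3: id - id has 2 parse trees

Two derivations of id - id:
  R ⇒ M ⇒ id - M ⇒ id - F ⇒ id - id
  R ⇒ R - M ⇒ M - M ⇒ F - M ⇒ id - M ⇒ id - F ⇒ id - id

id - id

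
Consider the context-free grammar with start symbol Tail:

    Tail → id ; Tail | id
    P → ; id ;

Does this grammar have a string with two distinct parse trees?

Only Tail is reachable from Tail; ignoring the rest: The reachable grammar is A → atom sep A | atom. Each atom is followed by either the separator (recurse) or end-of-string (stop) — no choice point.

Unambiguous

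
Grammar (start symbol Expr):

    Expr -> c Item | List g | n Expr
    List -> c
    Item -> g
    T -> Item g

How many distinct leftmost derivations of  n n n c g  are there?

2

Parse trees for n n n c g:
  [Expr n [Expr n [Expr n [Expr c [Item g]]]]]
  [Expr n [Expr n [Expr n [Expr [List c] g]]]]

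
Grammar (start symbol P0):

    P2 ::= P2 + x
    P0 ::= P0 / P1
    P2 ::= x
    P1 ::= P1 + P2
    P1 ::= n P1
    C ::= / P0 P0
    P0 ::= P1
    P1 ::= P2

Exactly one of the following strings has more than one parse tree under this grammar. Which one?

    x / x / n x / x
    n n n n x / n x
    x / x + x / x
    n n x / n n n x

x / x / n x / x: 1 tree
n n n n x / n x: 1 tree
x / x + x / x: 2 trees
n n x / n n n x: 1 tree

x / x + x / x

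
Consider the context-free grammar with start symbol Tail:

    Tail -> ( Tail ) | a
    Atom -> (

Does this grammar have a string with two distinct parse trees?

Only Tail is reachable from Tail; ignoring the rest: Each string is a nest of matched brackets around a single atom. An opening bracket forces the recursive rule; an atom forces the base rule.

Unambiguous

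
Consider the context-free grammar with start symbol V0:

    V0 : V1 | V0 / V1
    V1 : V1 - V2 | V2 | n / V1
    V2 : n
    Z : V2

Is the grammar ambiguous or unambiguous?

Ambiguous

Witness: n / n

Derivation 1: V0 ⇒ V1 ⇒ n / V1 ⇒ n / V2 ⇒ n / n
Derivation 2: V0 ⇒ V0 / V1 ⇒ V1 / V1 ⇒ V2 / V1 ⇒ n / V1 ⇒ n / V2 ⇒ n / n

Two distinct leftmost derivations for the same string.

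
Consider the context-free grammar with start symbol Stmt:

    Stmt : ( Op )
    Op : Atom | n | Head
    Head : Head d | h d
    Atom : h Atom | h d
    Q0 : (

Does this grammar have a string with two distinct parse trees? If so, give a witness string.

Witness: ( h d )

Derivation 1: Stmt ⇒ ( Op ) ⇒ ( Atom ) ⇒ ( h d )
Derivation 2: Stmt ⇒ ( Op ) ⇒ ( Head ) ⇒ ( h d )

Two distinct leftmost derivations for the same string.

Ambiguous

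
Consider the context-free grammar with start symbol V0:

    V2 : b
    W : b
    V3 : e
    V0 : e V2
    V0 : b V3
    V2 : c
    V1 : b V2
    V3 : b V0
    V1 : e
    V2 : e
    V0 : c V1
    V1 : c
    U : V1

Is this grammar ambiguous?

Only V0, V1, V2, V3 are reachable from V0; ignoring the rest: The reachable rules are right-linear with at most one rule per (nonterminal, next-terminal) pair. Each input token forces the next rule, so parsing is deterministic.

Unambiguous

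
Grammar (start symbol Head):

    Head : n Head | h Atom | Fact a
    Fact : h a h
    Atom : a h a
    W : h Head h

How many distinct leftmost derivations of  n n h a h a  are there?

2

Parse trees for n n h a h a:
  [Head n [Head n [Head h [Atom a h a]]]]
  [Head n [Head n [Head [Fact h a h] a]]]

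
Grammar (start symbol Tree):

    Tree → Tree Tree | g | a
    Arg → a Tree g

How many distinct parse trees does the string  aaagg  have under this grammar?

Parse trees for aaagg (showing first 6 of 14):
  [Tree [Tree a] [Tree [Tree a] [Tree [Tree a] [Tree [Tree g] [Tree g]]]]]
  [Tree [Tree a] [Tree [Tree a] [Tree [Tree [Tree a] [Tree g]] [Tree g]]]]
  [Tree [Tree a] [Tree [Tree [Tree a] [Tree a]] [Tree [Tree g] [Tree g]]]]
  [Tree [Tree a] [Tree [Tree [Tree a] [Tree [Tree a] [Tree g]]] [Tree g]]]
  [Tree [Tree a] [Tree [Tree [Tree [Tree a] [Tree a]] [Tree g]] [Tree g]]]
  [Tree [Tree [Tree a] [Tree a]] [Tree [Tree a] [Tree [Tree g] [Tree g]]]]

14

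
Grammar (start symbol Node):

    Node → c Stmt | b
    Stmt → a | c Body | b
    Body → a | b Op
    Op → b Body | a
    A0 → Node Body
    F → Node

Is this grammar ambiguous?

(A0, F are unreachable from Node, so their rules don't affect L(Node).) The reachable rules are right-linear with at most one rule per (nonterminal, next-terminal) pair. Each input token forces the next rule, so parsing is deterministic.

Unambiguous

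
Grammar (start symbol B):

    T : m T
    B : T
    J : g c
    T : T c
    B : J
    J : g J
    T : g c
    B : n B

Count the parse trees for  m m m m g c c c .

Parse trees for m m m m g c c c (showing first 6 of 15):
  [B [T m [T m [T m [T m [T [T [T g c] c] c]]]]]]
  [B [T m [T m [T m [T [T m [T [T g c] c]] c]]]]]
  [B [T m [T m [T m [T [T [T m [T g c]] c] c]]]]]
  [B [T m [T m [T [T m [T m [T [T g c] c]]] c]]]]
  [B [T m [T m [T [T m [T [T m [T g c]] c]] c]]]]
  [B [T m [T m [T [T [T m [T m [T g c]]] c] c]]]]

15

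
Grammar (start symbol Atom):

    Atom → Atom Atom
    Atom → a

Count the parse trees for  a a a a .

Parse trees for a a a a:
  [Atom [Atom a] [Atom [Atom a] [Atom [Atom a] [Atom a]]]]
  [Atom [Atom a] [Atom [Atom [Atom a] [Atom a]] [Atom a]]]
  [Atom [Atom [Atom a] [Atom a]] [Atom [Atom a] [Atom a]]]
  [Atom [Atom [Atom a] [Atom [Atom a] [Atom a]]] [Atom a]]
  [Atom [Atom [Atom [Atom a] [Atom a]] [Atom a]] [Atom a]]

5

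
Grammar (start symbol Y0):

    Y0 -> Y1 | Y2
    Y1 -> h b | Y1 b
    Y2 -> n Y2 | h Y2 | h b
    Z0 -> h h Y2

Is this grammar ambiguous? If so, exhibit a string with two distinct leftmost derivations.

Ambiguous

Witness: h b

Derivation 1: Y0 ⇒ Y1 ⇒ h b
Derivation 2: Y0 ⇒ Y2 ⇒ h b

Two distinct leftmost derivations for the same string.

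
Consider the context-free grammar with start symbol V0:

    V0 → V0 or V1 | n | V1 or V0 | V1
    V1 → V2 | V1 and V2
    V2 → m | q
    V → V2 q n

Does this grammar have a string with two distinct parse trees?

Ambiguous

Witness: m or m

Derivation 1: V0 ⇒ V0 or V1 ⇒ V1 or V1 ⇒ V2 or V1 ⇒ m or V1 ⇒ m or V2 ⇒ m or m
Derivation 2: V0 ⇒ V1 or V0 ⇒ V2 or V0 ⇒ m or V0 ⇒ m or V1 ⇒ m or V2 ⇒ m or m

Two distinct leftmost derivations for the same string.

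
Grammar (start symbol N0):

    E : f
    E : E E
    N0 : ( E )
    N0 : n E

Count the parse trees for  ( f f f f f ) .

Parse trees for ( f f f f f ) (showing first 6 of 14):
  [N0 ( [E [E f] [E [E f] [E [E f] [E [E f] [E f]]]]] )]
  [N0 ( [E [E f] [E [E f] [E [E [E f] [E f]] [E f]]]] )]
  [N0 ( [E [E f] [E [E [E f] [E f]] [E [E f] [E f]]]] )]
  [N0 ( [E [E f] [E [E [E f] [E [E f] [E f]]] [E f]]] )]
  [N0 ( [E [E f] [E [E [E [E f] [E f]] [E f]] [E f]]] )]
  [N0 ( [E [E [E f] [E f]] [E [E f] [E [E f] [E f]]]] )]

14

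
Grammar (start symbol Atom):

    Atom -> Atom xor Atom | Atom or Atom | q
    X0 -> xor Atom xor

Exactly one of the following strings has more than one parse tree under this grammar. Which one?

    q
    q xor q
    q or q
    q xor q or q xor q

q: 1 tree
q xor q: 1 tree
q or q: 1 tree
q xor q or q xor q: 5 trees

q xor q or q xor q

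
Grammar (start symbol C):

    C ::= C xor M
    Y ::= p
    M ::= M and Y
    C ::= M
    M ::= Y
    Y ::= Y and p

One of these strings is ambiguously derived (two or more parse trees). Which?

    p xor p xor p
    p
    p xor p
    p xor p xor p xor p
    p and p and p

p and p and p

p xor p xor p: 1 tree
p: 1 tree
p xor p: 1 tree
p xor p xor p xor p: 1 tree
p and p and p: 4 trees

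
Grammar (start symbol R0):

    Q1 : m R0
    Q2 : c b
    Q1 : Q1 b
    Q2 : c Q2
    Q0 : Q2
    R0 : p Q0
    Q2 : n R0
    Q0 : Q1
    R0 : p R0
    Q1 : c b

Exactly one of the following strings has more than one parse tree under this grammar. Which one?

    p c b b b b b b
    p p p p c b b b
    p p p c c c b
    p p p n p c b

p p p n p c b

p c b b b b b b: 1 tree
p p p p c b b b: 1 tree
p p p c c c b: 1 tree
p p p n p c b: 2 trees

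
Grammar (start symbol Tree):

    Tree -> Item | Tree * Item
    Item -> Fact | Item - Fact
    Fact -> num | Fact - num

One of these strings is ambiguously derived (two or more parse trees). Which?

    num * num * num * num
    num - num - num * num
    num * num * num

num * num * num * num: 1 tree
num - num - num * num: 4 trees
num * num * num: 1 tree

num - num - num * num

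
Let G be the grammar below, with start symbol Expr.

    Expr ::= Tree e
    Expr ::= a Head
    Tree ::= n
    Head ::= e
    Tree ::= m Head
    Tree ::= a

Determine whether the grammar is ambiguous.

Witness: a e

Derivation 1: Expr ⇒ Tree e ⇒ a e
Derivation 2: Expr ⇒ a Head ⇒ a e

Two distinct leftmost derivations for the same string.

Ambiguous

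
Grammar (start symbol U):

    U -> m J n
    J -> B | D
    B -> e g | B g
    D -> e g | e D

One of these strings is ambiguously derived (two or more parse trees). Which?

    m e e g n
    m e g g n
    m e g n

m e g n

m e e g n: 1 tree
m e g g n: 1 tree
m e g n: 2 trees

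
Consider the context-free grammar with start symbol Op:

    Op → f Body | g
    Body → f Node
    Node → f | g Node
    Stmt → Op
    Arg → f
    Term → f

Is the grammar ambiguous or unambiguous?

Unambiguous

Only Op, Body, Node are reachable from Op; ignoring the rest: The reachable rules are right-linear with at most one rule per (nonterminal, next-terminal) pair. Each input token forces the next rule, so parsing is deterministic.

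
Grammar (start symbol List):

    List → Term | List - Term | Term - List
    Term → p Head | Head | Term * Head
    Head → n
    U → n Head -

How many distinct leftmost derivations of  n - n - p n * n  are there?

4

Parse trees for n - n - p n * n:
  [List [List [List [Term [Head n]]] - [Term [Head n]]] - [Term [Term p [Head n]] * [Head n]]]
  [List [List [Term [Head n]] - [List [Term [Head n]]]] - [Term [Term p [Head n]] * [Head n]]]
  [List [Term [Head n]] - [List [List [Term [Head n]]] - [Term [Term p [Head n]] * [Head n]]]]
  [List [Term [Head n]] - [List [Term [Head n]] - [List [Term [Term p [Head n]] * [Head n]]]]]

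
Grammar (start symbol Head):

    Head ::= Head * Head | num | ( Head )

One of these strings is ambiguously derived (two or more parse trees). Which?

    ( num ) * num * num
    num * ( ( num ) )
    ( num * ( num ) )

( num ) * num * num: 2 trees
num * ( ( num ) ): 1 tree
( num * ( num ) ): 1 tree

( num ) * num * num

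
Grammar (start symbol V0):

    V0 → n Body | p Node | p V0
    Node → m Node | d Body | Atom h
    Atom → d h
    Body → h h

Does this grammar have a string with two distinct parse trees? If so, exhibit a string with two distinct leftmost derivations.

Ambiguous

Witness: p d h h

Derivation 1: V0 ⇒ p Node ⇒ p d Body ⇒ p d h h
Derivation 2: V0 ⇒ p Node ⇒ p Atom h ⇒ p d h h

Two distinct leftmost derivations for the same string.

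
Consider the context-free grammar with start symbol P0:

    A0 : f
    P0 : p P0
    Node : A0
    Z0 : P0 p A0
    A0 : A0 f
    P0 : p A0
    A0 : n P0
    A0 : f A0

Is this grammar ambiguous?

Witness: p f f

Derivation 1: P0 ⇒ p A0 ⇒ p A0 f ⇒ p f f
Derivation 2: P0 ⇒ p A0 ⇒ p f A0 ⇒ p f f

Two distinct leftmost derivations for the same string.

Ambiguous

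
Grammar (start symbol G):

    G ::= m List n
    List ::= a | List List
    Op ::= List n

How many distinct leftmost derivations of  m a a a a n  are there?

Parse trees for m a a a a n:
  [G m [List [List a] [List [List a] [List [List a] [List a]]]] n]
  [G m [List [List a] [List [List [List a] [List a]] [List a]]] n]
  [G m [List [List [List a] [List a]] [List [List a] [List a]]] n]
  [G m [List [List [List a] [List [List a] [List a]]] [List a]] n]
  [G m [List [List [List [List a] [List a]] [List a]] [List a]] n]

5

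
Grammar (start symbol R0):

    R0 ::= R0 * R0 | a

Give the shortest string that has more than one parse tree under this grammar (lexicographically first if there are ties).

a * a * a

length 1: no string has ≥2 trees
length 3: no string has ≥2 trees
length 5: a * a * a has 2 parse trees

Two derivations of a * a * a:
  R0 ⇒ R0 * R0 ⇒ R0 * R0 * R0 ⇒ a * R0 * R0 ⇒ a * a * R0 ⇒ a * a * a
  R0 ⇒ R0 * R0 ⇒ a * R0 ⇒ a * R0 * R0 ⇒ a * a * R0 ⇒ a * a * a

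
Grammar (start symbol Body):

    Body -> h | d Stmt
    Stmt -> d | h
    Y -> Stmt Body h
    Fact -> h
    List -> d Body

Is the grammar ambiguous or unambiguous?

Unambiguous

Only Body, Stmt are reachable from Body; ignoring the rest: Each reachable nonterminal has at most one production per leading terminal, and all productions are right-linear; the derivation is determined token-by-token.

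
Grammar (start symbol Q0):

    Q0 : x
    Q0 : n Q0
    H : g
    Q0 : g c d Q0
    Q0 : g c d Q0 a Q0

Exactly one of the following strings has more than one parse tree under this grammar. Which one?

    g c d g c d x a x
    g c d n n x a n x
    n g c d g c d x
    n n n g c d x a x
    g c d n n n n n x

g c d g c d x a x: 2 trees
g c d n n x a n x: 1 tree
n g c d g c d x: 1 tree
n n n g c d x a x: 1 tree
g c d n n n n n x: 1 tree

g c d g c d x a x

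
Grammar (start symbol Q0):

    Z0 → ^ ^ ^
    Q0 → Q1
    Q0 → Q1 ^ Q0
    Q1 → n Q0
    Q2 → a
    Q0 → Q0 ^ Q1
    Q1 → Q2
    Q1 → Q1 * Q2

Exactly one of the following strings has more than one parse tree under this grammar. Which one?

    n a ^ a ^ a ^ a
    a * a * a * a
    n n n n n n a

n a ^ a ^ a ^ a: 32 trees
a * a * a * a: 1 tree
n n n n n n a: 1 tree

n a ^ a ^ a ^ a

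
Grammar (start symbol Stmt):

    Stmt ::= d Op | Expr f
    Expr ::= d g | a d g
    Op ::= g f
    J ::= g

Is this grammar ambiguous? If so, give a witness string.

Witness: d g f

Derivation 1: Stmt ⇒ d Op ⇒ d g f
Derivation 2: Stmt ⇒ Expr f ⇒ d g f

Two distinct leftmost derivations for the same string.

Ambiguous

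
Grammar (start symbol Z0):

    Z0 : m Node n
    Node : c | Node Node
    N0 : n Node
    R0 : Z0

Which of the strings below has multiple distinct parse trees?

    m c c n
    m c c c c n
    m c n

m c c n: 1 tree
m c c c c n: 5 trees
m c n: 1 tree

m c c c c n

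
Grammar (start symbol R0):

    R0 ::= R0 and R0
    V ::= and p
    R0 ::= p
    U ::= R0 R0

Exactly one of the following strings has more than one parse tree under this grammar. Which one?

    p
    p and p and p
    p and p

p: 1 tree
p and p and p: 2 trees
p and p: 1 tree

p and p and p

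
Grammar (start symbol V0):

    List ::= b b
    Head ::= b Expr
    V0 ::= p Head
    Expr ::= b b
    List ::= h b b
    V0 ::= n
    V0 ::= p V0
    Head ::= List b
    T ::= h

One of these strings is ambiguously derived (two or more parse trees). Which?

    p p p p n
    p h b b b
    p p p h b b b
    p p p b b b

p p p p n: 1 tree
p h b b b: 1 tree
p p p h b b b: 1 tree
p p p b b b: 2 trees

p p p b b b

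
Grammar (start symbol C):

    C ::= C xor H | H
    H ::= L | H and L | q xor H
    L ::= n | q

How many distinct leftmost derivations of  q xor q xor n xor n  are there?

4

Parse trees for q xor q xor n xor n:
  [C [C [C [H [L q]]] xor [H q xor [H [L n]]]] xor [H [L n]]]
  [C [C [C [C [H [L q]]] xor [H [L q]]] xor [H [L n]]] xor [H [L n]]]
  [C [C [C [H q xor [H [L q]]]] xor [H [L n]]] xor [H [L n]]]
  [C [C [H q xor [H q xor [H [L n]]]]] xor [H [L n]]]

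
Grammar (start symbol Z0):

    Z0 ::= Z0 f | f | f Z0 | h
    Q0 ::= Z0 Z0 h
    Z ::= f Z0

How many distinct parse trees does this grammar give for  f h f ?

Parse trees for f h f:
  [Z0 [Z0 f [Z0 h]] f]
  [Z0 f [Z0 [Z0 h] f]]

2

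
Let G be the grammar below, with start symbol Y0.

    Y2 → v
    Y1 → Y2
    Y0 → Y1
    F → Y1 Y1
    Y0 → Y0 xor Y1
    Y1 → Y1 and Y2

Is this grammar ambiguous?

Unambiguous

Only Y0, Y1, Y2 are reachable from Y0; ignoring the rest: This is a standard precedence ladder (Y0 over Y1 over Y2), with each level left-recursive on its own operator ('xor' at Y0, 'and' at Y1). That structure is LR(1), hence unambiguous.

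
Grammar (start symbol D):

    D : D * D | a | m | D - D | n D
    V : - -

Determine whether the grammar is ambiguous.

Ambiguous

Witness: n a * a

Derivation 1: D ⇒ D * D ⇒ n D * D ⇒ n a * D ⇒ n a * a
Derivation 2: D ⇒ n D ⇒ n D * D ⇒ n a * D ⇒ n a * a

Two distinct leftmost derivations for the same string.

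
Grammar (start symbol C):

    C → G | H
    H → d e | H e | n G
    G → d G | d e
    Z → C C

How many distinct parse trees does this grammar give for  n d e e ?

1

Parse trees for n d e e:
  [C [H [H n [G d e]] e]]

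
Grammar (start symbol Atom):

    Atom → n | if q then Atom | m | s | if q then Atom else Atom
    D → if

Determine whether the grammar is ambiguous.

Witness: if q then if q then m else m

Derivation 1: Atom ⇒ if q then Atom ⇒ if q then if q then Atom else Atom ⇒ if q then if q then m else Atom ⇒ if q then if q then m else m
Derivation 2: Atom ⇒ if q then Atom else Atom ⇒ if q then if q then Atom else Atom ⇒ if q then if q then m else Atom ⇒ if q then if q then m else m

Two distinct leftmost derivations for the same string.

Ambiguous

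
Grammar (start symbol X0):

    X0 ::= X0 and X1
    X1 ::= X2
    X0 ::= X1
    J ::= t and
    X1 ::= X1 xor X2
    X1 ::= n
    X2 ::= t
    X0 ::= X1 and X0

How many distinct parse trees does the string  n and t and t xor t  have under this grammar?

4

Parse trees for n and t and t xor t:
  [X0 [X0 [X0 [X1 n]] and [X1 [X2 t]]] and [X1 [X1 [X2 t]] xor [X2 t]]]
  [X0 [X0 [X1 n] and [X0 [X1 [X2 t]]]] and [X1 [X1 [X2 t]] xor [X2 t]]]
  [X0 [X1 n] and [X0 [X0 [X1 [X2 t]]] and [X1 [X1 [X2 t]] xor [X2 t]]]]
  [X0 [X1 n] and [X0 [X1 [X2 t]] and [X0 [X1 [X1 [X2 t]] xor [X2 t]]]]]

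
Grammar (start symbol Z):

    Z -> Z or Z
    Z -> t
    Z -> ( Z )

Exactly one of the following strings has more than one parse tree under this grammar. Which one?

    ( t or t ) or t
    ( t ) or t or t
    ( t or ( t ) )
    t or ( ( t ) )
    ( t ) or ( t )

( t or t ) or t: 1 tree
( t ) or t or t: 2 trees
( t or ( t ) ): 1 tree
t or ( ( t ) ): 1 tree
( t ) or ( t ): 1 tree

( t ) or t or t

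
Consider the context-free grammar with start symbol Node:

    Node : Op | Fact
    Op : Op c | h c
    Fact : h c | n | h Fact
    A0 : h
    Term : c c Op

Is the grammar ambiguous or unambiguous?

Ambiguous

Witness: h c

Derivation 1: Node ⇒ Op ⇒ h c
Derivation 2: Node ⇒ Fact ⇒ h c

Two distinct leftmost derivations for the same string.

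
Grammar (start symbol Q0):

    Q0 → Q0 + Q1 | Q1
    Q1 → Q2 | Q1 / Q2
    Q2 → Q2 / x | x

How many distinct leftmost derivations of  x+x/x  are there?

2

Parse trees for x+x/x:
  [Q0 [Q0 [Q1 [Q2 x]]] + [Q1 [Q2 [Q2 x] / x]]]
  [Q0 [Q0 [Q1 [Q2 x]]] + [Q1 [Q1 [Q2 x]] / [Q2 x]]]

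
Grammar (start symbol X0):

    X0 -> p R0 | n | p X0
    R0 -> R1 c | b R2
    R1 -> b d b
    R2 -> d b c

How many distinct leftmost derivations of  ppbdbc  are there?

2

Parse trees for ppbdbc:
  [X0 p [X0 p [R0 [R1 b d b] c]]]
  [X0 p [X0 p [R0 b [R2 d b c]]]]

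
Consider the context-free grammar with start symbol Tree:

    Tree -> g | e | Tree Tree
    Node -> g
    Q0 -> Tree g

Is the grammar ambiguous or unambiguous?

Ambiguous

Witness: e e e

Derivation 1: Tree ⇒ Tree Tree ⇒ e Tree ⇒ e Tree Tree ⇒ e e Tree ⇒ e e e
Derivation 2: Tree ⇒ Tree Tree ⇒ Tree Tree Tree ⇒ e Tree Tree ⇒ e e Tree ⇒ e e e

Two distinct leftmost derivations for the same string.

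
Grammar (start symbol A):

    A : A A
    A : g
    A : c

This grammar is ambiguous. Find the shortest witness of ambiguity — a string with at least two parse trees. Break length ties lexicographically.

length 1: no string has ≥2 trees
length 2: no string has ≥2 trees
length 3: c c c has 2 parse trees

Two derivations of c c c:
  A ⇒ A A ⇒ A A A ⇒ c A A ⇒ c c A ⇒ c c c
  A ⇒ A A ⇒ c A ⇒ c A A ⇒ c c A ⇒ c c c

c c c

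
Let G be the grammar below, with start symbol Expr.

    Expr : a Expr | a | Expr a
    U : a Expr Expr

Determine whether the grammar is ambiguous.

Ambiguous

Witness: a a

Derivation 1: Expr ⇒ a Expr ⇒ a a
Derivation 2: Expr ⇒ Expr a ⇒ a a

Two distinct leftmost derivations for the same string.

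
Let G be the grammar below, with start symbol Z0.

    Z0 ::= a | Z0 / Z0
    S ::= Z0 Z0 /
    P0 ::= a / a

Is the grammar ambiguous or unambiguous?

Witness: a / a / a

Derivation 1: Z0 ⇒ Z0 / Z0 ⇒ a / Z0 ⇒ a / Z0 / Z0 ⇒ a / a / Z0 ⇒ a / a / a
Derivation 2: Z0 ⇒ Z0 / Z0 ⇒ Z0 / Z0 / Z0 ⇒ a / Z0 / Z0 ⇒ a / a / Z0 ⇒ a / a / a

Two distinct leftmost derivations for the same string.

Ambiguous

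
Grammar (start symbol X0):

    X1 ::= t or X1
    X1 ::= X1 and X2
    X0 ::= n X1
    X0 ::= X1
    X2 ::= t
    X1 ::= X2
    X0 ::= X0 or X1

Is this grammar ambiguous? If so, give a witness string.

Ambiguous

Witness: t or t

Derivation 1: X0 ⇒ X1 ⇒ t or X1 ⇒ t or X2 ⇒ t or t
Derivation 2: X0 ⇒ X0 or X1 ⇒ X1 or X1 ⇒ X2 or X1 ⇒ t or X1 ⇒ t or X2 ⇒ t or t

Two distinct leftmost derivations for the same string.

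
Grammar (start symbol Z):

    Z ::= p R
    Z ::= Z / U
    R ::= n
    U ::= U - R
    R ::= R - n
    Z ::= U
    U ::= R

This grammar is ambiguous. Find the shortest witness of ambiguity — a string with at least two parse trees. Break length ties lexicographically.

n - n

length 1: no string has ≥2 trees
length 2: no string has ≥2 trees
length 3: n - n has 2 parse trees

Two derivations of n - n:
  Z ⇒ U ⇒ U - R ⇒ R - R ⇒ n - R ⇒ n - n
  Z ⇒ U ⇒ R ⇒ R - n ⇒ n - n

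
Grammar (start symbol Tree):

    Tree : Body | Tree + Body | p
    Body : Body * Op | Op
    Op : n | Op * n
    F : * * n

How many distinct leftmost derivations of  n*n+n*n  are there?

Parse trees for n*n+n*n:
  [Tree [Tree [Body [Body [Op n]] * [Op n]]] + [Body [Body [Op n]] * [Op n]]]
  [Tree [Tree [Body [Body [Op n]] * [Op n]]] + [Body [Op [Op n] * n]]]
  [Tree [Tree [Body [Op [Op n] * n]]] + [Body [Body [Op n]] * [Op n]]]
  [Tree [Tree [Body [Op [Op n] * n]]] + [Body [Op [Op n] * n]]]

4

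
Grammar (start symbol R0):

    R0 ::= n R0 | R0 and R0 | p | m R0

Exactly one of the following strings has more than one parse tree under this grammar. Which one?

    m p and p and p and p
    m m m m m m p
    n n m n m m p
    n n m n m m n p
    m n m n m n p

m p and p and p and p: 14 trees
m m m m m m p: 1 tree
n n m n m m p: 1 tree
n n m n m m n p: 1 tree
m n m n m n p: 1 tree

m p and p and p and p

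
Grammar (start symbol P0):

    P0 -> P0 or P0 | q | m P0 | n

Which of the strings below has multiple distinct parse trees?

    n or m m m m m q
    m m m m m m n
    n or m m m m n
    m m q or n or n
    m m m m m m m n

n or m m m m m q: 1 tree
m m m m m m n: 1 tree
n or m m m m n: 1 tree
m m q or n or n: 9 trees
m m m m m m m n: 1 tree

m m q or n or n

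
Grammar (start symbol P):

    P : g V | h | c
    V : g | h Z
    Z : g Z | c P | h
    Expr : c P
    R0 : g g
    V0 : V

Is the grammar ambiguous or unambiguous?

Only P, V, Z are reachable from P; ignoring the rest: Each reachable nonterminal has at most one production per leading terminal, and all productions are right-linear; the derivation is determined token-by-token.

Unambiguous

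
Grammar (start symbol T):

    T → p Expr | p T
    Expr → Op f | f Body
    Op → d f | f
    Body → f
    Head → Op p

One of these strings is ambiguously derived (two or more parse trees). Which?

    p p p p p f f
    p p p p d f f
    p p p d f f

p p p p p f f

p p p p p f f: 2 trees
p p p p d f f: 1 tree
p p p d f f: 1 tree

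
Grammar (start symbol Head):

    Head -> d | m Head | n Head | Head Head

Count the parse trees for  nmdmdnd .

Parse trees for nmdmdnd (showing first 6 of 12):
  [Head n [Head m [Head [Head d] [Head m [Head [Head d] [Head n [Head d]]]]]]]
  [Head n [Head m [Head [Head d] [Head [Head m [Head d]] [Head n [Head d]]]]]]
  [Head n [Head m [Head [Head [Head d] [Head m [Head d]]] [Head n [Head d]]]]]
  [Head n [Head [Head m [Head d]] [Head m [Head [Head d] [Head n [Head d]]]]]]
  [Head n [Head [Head m [Head d]] [Head [Head m [Head d]] [Head n [Head d]]]]]
  [Head n [Head [Head m [Head [Head d] [Head m [Head d]]]] [Head n [Head d]]]]

12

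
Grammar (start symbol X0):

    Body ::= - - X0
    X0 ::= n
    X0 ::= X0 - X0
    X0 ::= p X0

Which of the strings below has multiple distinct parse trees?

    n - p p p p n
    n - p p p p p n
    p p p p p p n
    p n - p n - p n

n - p p p p n: 1 tree
n - p p p p p n: 1 tree
p p p p p p n: 1 tree
p n - p n - p n: 7 trees

p n - p n - p n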